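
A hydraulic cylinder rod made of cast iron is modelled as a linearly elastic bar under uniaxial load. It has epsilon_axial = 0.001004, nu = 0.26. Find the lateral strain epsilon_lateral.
Model: a linearly elastic bar under uniaxial load, so epsilon_lateral = -nu·epsilon_axial.
Substitute:
  epsilon_lateral = -(0.26 × 0.001004)
  epsilon_lateral = -0.000261
Final answer: epsilon_lateral = -0.000261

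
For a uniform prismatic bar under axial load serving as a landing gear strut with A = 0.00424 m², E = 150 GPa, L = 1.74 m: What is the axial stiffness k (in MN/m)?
Model: a uniform prismatic bar under axial load, so k = (A·E) / L.
Convert to SI units:
  E = 150 GPa = 1.5 × 10¹¹ Pa
Substitute:
  k = (0.00424 × (1.5 × 10¹¹)) / 1.74
  k = 3.655 × 10⁸ N/m
Convert: k = 3.655 × 10⁸ N/m = 365.5 MN/m
Final answer: k = 365.5 MN/m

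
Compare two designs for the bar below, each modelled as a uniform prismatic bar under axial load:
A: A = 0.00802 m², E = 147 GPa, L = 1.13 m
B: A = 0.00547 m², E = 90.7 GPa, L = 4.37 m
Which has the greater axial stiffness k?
Model: a uniform prismatic bar under axial load, so k = (A·E) / L (SI units).
  A: k = (0.00802 × (1.47 × 10¹¹)) / 1.13 = 1.043 × 10⁹ N/m = 1043 MN/m
  B: k = (0.00547 × (9.07 × 10¹⁰)) / 4.37 = 1.135 × 10⁸ N/m = 113.5 MN/m
1043 MN/m > 113.5 MN/m, so A is larger.
Final answer: A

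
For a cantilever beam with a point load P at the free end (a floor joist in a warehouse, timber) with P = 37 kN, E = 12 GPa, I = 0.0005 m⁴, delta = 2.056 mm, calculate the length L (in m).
Model: a cantilever beam with a point load P at the free end, so delta = (P·L^3) / (3·E·I).
Solve for L: L = ((3·delta·E·I) / P)^(1/3).
Convert to SI units:
  P = 37 kN = 37000 N
  E = 12 GPa = 1.2 × 10¹⁰ Pa
  delta = 2.056 mm = 0.002056 m
Substitute:
  L = ((3 × 0.002056 × (1.2 × 10¹⁰) × 0.0005) / 37000)^(1/3)
  L = 1 m
Final answer: L = 1 m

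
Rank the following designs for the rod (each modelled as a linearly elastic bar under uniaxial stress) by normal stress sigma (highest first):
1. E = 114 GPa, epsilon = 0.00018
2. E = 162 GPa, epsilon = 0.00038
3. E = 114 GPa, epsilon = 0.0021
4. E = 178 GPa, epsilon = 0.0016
Model: a linearly elastic bar under uniaxial stress, so sigma = E·epsilon (SI units).
  Case 1: sigma = (1.14 × 10¹¹) × 0.00018 = 2.052 × 10⁷ Pa = 20.52 MPa
  Case 2: sigma = (1.62 × 10¹¹) × 0.00038 = 6.156 × 10⁷ Pa = 61.56 MPa
  Case 3: sigma = (1.14 × 10¹¹) × 0.0021 = 2.394 × 10⁸ Pa = 239.4 MPa
  Case 4: sigma = (1.78 × 10¹¹) × 0.0016 = 2.848 × 10⁸ Pa = 284.8 MPa
Ordering: 284.8 MPa (case 4) > 239.4 MPa (case 3) > 61.56 MPa (case 2) > 20.52 MPa (case 1)
Final answer: 4, 3, 2, 1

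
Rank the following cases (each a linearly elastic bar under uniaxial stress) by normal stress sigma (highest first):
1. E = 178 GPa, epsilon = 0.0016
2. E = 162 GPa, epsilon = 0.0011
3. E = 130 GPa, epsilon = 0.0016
Model: a linearly elastic bar under uniaxial stress, so sigma = E·epsilon (SI units).
  Case 1: sigma = (1.78 × 10¹¹) × 0.0016 = 2.848 × 10⁸ Pa = 284.8 MPa
  Case 2: sigma = (1.62 × 10¹¹) × 0.0011 = 1.782 × 10⁸ Pa = 178.2 MPa
  Case 3: sigma = (1.3 × 10¹¹) × 0.0016 = 2.08 × 10⁸ Pa = 208 MPa
Ordering: 284.8 MPa (case 1) > 208 MPa (case 3) > 178.2 MPa (case 2)
Final answer: 1, 3, 2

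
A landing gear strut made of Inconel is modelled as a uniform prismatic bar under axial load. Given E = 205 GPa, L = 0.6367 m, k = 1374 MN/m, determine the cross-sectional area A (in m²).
Model: a uniform prismatic bar under axial load, so k = (A·E) / L.
Solve for A: A = (k·L) / E.
Convert to SI units:
  E = 205 GPa = 2.05 × 10¹¹ Pa
  k = 1374 MN/m = 1.374 × 10⁹ N/m
Substitute:
  A = ((1.374 × 10⁹) × 0.6367) / (2.05 × 10¹¹)
  A = 0.004267 m²
Final answer: A = 0.004267 m²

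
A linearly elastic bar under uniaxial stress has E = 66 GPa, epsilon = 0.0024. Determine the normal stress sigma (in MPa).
Model: a linearly elastic bar under uniaxial stress, so sigma = E·epsilon.
Convert to SI units:
  E = 66 GPa = 6.6 × 10¹⁰ Pa
Substitute:
  sigma = (6.6 × 10¹⁰) × 0.0024
  sigma = 1.584 × 10⁸ Pa
Convert: sigma = 1.584 × 10⁸ Pa = 158.4 MPa
Final answer: sigma = 158.4 MPa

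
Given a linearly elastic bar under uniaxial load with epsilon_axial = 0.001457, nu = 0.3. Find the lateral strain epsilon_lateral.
Model: a linearly elastic bar under uniaxial load, so epsilon_lateral = -nu·epsilon_axial.
Substitute:
  epsilon_lateral = -(0.3 × 0.001457)
  epsilon_lateral = -0.0004371
Final answer: epsilon_lateral = -0.0004371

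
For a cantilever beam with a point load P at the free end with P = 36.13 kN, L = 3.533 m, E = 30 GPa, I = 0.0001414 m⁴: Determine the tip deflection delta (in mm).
Model: a cantilever beam with a point load P at the free end, so delta = (P·L^3) / (3·E·I).
Convert to SI units:
  P = 36.13 kN = 36130 N
  E = 30 GPa = 3 × 10¹⁰ Pa
Substitute:
  delta = (36130 × 3.533^3) / (3 × (3 × 10¹⁰) × 0.0001414)
  delta = 0.1252 m
Convert: delta = 0.1252 m = 125.2 mm
Final answer: delta = 125.2 mm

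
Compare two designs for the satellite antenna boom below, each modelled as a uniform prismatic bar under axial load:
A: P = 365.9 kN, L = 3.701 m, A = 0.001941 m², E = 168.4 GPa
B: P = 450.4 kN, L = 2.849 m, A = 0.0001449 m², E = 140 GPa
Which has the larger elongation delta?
Model: a uniform prismatic bar under axial load, so delta = (P·L) / (A·E) (SI units).
  A: delta = (365900 × 3.701) / (0.001941 × (1.684 × 10¹¹)) = 0.004143 m = 4.143 mm
  B: delta = (450400 × 2.849) / (0.0001449 × (1.4 × 10¹¹)) = 0.06325 m = 63.25 mm
63.25 mm > 4.143 mm, so B is larger.
Final answer: B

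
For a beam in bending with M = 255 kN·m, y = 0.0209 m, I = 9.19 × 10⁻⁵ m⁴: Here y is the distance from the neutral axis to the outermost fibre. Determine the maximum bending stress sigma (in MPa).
Model: a beam in bending, so sigma = (M·y) / I.
Convert to SI units:
  M = 255 kN·m = 255000 N·m
Substitute:
  sigma = (255000 × 0.0209) / (9.19 × 10⁻⁵)
  sigma = 5.799 × 10⁷ Pa
Convert: sigma = 5.799 × 10⁷ Pa = 57.99 MPa
Final answer: sigma = 57.99 MPa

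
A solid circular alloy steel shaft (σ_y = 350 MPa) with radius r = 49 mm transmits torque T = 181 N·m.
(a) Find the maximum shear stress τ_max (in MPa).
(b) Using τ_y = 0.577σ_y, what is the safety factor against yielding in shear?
(a) For a solid circular shaft, τ_max = T·r/J with J = π·r^4/2, i.e. τ_max = 2·T / (π·r^3). Convert r = 49 mm = 0.049 m.
  τ_max = (2 × 181) / (π × 0.049^3) = 979400 Pa = 0.9794 MPa
(b) τ_y = 0.577 × 350 = 201.95 MPa
  SF = τ_y/τ_max = 201.95 / 0.9794 = 206.2
Final answer: (a) τ_max = 0.9794 MPa, (b) SF = 206.2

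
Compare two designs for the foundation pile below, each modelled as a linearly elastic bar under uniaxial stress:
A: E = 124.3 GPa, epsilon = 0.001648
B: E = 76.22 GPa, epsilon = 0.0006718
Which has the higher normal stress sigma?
Model: a linearly elastic bar under uniaxial stress, so sigma = E·epsilon (SI units).
  A: sigma = (1.243 × 10¹¹) × 0.001648 = 2.048 × 10⁸ Pa = 204.8 MPa
  B: sigma = (7.622 × 10¹⁰) × 0.0006718 = 5.12 × 10⁷ Pa = 51.2 MPa
204.8 MPa > 51.2 MPa, so A is larger.
Final answer: A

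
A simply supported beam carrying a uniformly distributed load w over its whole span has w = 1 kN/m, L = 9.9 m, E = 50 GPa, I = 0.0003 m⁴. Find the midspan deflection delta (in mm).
Model: a simply supported beam carrying a uniformly distributed load w over its whole span, so delta = (5·w·L^4) / (384·E·I).
Convert to SI units:
  w = 1 kN/m = 1000 N/m
  E = 50 GPa = 5 × 10¹⁰ Pa
Substitute:
  delta = (5 × 1000 × 9.9^4) / (384 × (5 × 10¹⁰) × 0.0003)
  delta = 0.008339 m
Convert: delta = 0.008339 m = 8.339 mm
Final answer: delta = 8.339 mm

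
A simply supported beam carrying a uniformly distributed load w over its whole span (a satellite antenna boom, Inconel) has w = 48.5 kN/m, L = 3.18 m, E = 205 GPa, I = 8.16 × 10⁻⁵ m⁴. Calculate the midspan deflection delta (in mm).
Model: a simply supported beam carrying a uniformly distributed load w over its whole span, so delta = (5·w·L^4) / (384·E·I).
Convert to SI units:
  w = 48.5 kN/m = 48500 N/m
  E = 205 GPa = 2.05 × 10¹¹ Pa
Substitute:
  delta = (5 × 48500 × 3.18^4) / (384 × (2.05 × 10¹¹) × (8.16 × 10⁻⁵))
  delta = 0.003861 m
Convert: delta = 0.003861 m = 3.861 mm
Final answer: delta = 3.861 mm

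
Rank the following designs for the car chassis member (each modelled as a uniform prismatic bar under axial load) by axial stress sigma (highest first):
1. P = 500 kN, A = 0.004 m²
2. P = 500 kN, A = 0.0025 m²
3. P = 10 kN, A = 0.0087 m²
Model: a uniform prismatic bar under axial load, so sigma = P / A (SI units).
  Case 1: sigma = 500000 / 0.004 = 1.25 × 10⁸ Pa = 125 MPa
  Case 2: sigma = 500000 / 0.0025 = 2 × 10⁸ Pa = 200 MPa
  Case 3: sigma = 10000 / 0.0087 = 1.149 × 10⁶ Pa = 1.149 MPa
Ordering: 200 MPa (case 2) > 125 MPa (case 1) > 1.149 MPa (case 3)
Final answer: 2, 1, 3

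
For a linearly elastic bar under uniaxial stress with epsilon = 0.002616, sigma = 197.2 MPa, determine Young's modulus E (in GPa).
Model: a linearly elastic bar under uniaxial stress, so sigma = E·epsilon.
Solve for E: E = sigma / epsilon.
Convert to SI units:
  sigma = 197.2 MPa = 1.972 × 10⁸ Pa
Substitute:
  E = (1.972 × 10⁸) / 0.002616
  E = 7.538 × 10¹⁰ Pa
Convert: E = 7.538 × 10¹⁰ Pa = 75.38 GPa
Final answer: E = 75.38 GPa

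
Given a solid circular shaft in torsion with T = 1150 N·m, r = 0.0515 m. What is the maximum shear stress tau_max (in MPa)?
Model: a solid circular shaft in torsion, so tau_max = (2·T) / (π·r^3).
Substitute:
  tau_max = (2 × 1150) / (π × 0.0515^3)
  tau_max = 5.36 × 10⁶ Pa
Convert: tau_max = 5.36 × 10⁶ Pa = 5.36 MPa
Final answer: tau_max = 5.36 MPa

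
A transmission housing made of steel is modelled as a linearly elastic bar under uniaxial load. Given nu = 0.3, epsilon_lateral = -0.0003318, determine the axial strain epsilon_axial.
Model: a linearly elastic bar under uniaxial load, so epsilon_lateral = -nu·epsilon_axial.
Solve for epsilon_axial: epsilon_axial = -epsilon_lateral / nu.
Substitute:
  epsilon_axial = -(-0.0003318) / 0.3
  epsilon_axial = 0.001106
Final answer: epsilon_axial = 0.001106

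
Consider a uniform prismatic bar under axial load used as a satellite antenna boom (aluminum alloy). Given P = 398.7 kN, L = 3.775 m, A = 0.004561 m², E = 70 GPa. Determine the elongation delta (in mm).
Model: a uniform prismatic bar under axial load, so delta = (P·L) / (A·E).
Convert to SI units:
  P = 398.7 kN = 398700 N
  E = 70 GPa = 7 × 10¹⁰ Pa
Substitute:
  delta = (398700 × 3.775) / (0.004561 × (7 × 10¹⁰))
  delta = 0.004714 m
Convert: delta = 0.004714 m = 4.714 mm
Final answer: delta = 4.714 mm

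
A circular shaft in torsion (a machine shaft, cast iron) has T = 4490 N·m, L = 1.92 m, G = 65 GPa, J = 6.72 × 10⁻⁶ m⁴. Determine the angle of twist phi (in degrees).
Model: a circular shaft in torsion, so phi = (T·L) / (G·J).
Convert to SI units:
  G = 65 GPa = 6.5 × 10¹⁰ Pa
Substitute:
  phi = (4490 × 1.92) / ((6.5 × 10¹⁰) × (6.72 × 10⁻⁶))
  phi = 0.01974 rad
Convert to degrees: phi = 0.01974 × 180/π = 1.131°
Final answer: phi = 1.131°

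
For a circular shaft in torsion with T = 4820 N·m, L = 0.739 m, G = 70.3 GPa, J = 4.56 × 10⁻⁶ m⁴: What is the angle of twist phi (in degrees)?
Model: a circular shaft in torsion, so phi = (T·L) / (G·J).
Convert to SI units:
  G = 70.3 GPa = 7.03 × 10¹⁰ Pa
Substitute:
  phi = (4820 × 0.739) / ((7.03 × 10¹⁰) × (4.56 × 10⁻⁶))
  phi = 0.01111 rad
Convert to degrees: phi = 0.01111 × 180/π = 0.6366°
Final answer: phi = 0.6366°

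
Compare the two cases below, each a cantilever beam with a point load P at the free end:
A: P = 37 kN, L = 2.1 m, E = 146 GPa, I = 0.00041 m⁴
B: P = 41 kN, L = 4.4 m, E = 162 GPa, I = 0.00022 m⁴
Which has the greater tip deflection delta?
Model: a cantilever beam with a point load P at the free end, so delta = (P·L^3) / (3·E·I) (SI units).
  A: delta = (37000 × 2.1^3) / (3 × (1.46 × 10¹¹) × 0.00041) = 0.001908 m = 1.908 mm
  B: delta = (41000 × 4.4^3) / (3 × (1.62 × 10¹¹) × 0.00022) = 0.03267 m = 32.67 mm
32.67 mm > 1.908 mm, so B is larger.
Final answer: B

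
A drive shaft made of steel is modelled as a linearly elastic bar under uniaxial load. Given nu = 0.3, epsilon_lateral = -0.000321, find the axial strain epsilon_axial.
Model: a linearly elastic bar under uniaxial load, so epsilon_lateral = -nu·epsilon_axial.
Solve for epsilon_axial: epsilon_axial = -epsilon_lateral / nu.
Substitute:
  epsilon_axial = -(-0.000321) / 0.3
  epsilon_axial = 0.00107
Final answer: epsilon_axial = 0.00107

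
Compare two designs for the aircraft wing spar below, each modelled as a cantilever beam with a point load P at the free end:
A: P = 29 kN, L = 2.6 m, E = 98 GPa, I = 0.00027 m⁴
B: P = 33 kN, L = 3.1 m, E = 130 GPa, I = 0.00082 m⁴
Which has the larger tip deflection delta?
Model: a cantilever beam with a point load P at the free end, so delta = (P·L^3) / (3·E·I) (SI units).
  A: delta = (29000 × 2.6^3) / (3 × (9.8 × 10¹⁰) × 0.00027) = 0.006421 m = 6.421 mm
  B: delta = (33000 × 3.1^3) / (3 × (1.3 × 10¹¹) × 0.00082) = 0.003074 m = 3.074 mm
6.421 mm > 3.074 mm, so A is larger.
Final answer: A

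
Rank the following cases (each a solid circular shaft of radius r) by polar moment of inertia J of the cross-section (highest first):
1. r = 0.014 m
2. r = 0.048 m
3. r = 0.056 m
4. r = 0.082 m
Model: a solid circular shaft of radius r, so J = (π·r^4) / 2 (SI units).
  Case 1: J = (π × 0.014^4) / 2 = 6.034 × 10⁻⁸ m⁴
  Case 2: J = (π × 0.048^4) / 2 = 8.338 × 10⁻⁶ m⁴
  Case 3: J = (π × 0.056^4) / 2 = 1.545 × 10⁻⁵ m⁴
  Case 4: J = (π × 0.082^4) / 2 = 7.102 × 10⁻⁵ m⁴
Ordering: 7.102 × 10⁻⁵ m⁴ (case 4) > 1.545 × 10⁻⁵ m⁴ (case 3) > 8.338 × 10⁻⁶ m⁴ (case 2) > 6.034 × 10⁻⁸ m⁴ (case 1)
Final answer: 4, 3, 2, 1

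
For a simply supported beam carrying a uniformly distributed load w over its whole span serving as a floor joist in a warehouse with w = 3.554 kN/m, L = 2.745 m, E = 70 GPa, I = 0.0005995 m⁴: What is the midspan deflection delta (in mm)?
Model: a simply supported beam carrying a uniformly distributed load w over its whole span, so delta = (5·w·L^4) / (384·E·I).
Convert to SI units:
  w = 3.554 kN/m = 3554 N/m
  E = 70 GPa = 7 × 10¹⁰ Pa
Substitute:
  delta = (5 × 3554 × 2.745^4) / (384 × (7 × 10¹⁰) × 0.0005995)
  delta = 6.261 × 10⁻⁵ m
Convert: delta = 6.261 × 10⁻⁵ m = 0.06261 mm
Final answer: delta = 0.06261 mm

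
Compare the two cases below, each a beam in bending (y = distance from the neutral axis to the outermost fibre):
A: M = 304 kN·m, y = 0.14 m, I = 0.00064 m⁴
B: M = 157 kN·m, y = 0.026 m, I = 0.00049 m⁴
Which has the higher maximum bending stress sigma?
Model: a beam in bending (y = distance from the neutral axis to the outermost fibre), so sigma = (M·y) / I (SI units).
  A: sigma = (304000 × 0.14) / 0.00064 = 6.65 × 10⁷ Pa = 66.5 MPa
  B: sigma = (157000 × 0.026) / 0.00049 = 8.331 × 10⁶ Pa = 8.331 MPa
66.5 MPa > 8.331 MPa, so A is larger.
Final answer: A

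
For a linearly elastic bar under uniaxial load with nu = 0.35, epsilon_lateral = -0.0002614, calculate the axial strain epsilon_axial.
Model: a linearly elastic bar under uniaxial load, so epsilon_lateral = -nu·epsilon_axial.
Solve for epsilon_axial: epsilon_axial = -epsilon_lateral / nu.
Substitute:
  epsilon_axial = -(-0.0002614) / 0.35
  epsilon_axial = 0.0007469
Final answer: epsilon_axial = 0.0007469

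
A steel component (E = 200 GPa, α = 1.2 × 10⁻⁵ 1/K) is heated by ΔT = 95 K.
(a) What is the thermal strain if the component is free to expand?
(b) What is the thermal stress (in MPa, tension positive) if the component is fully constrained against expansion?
(a) Free thermal strain ε_th = α·ΔT = (1.2 × 10⁻⁵) × 95 = 0.00114
(b) Fully constrained, the expansion is suppressed, so σ = -E·α·ΔT. Convert E = 200 GPa = 2 × 10¹¹ Pa.
  σ = -(2 × 10¹¹) × (1.2 × 10⁻⁵) × 95 = -2.28 × 10⁸ Pa = -228 MPa (compressive)
Final answer: (a) ε_th = 0.00114, (b) σ = -228 MPa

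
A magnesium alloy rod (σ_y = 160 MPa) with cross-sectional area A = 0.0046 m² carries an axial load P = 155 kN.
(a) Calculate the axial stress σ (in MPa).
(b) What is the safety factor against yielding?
(a) Axial stress σ = P/A. Convert P = 155 kN = 155000 N.
  σ = 155000 / 0.0046 = 3.37 × 10⁷ Pa = 33.7 MPa
(b) Safety factor SF = σ_y/σ = 160 / 33.7 = 4.748
Final answer: (a) σ = 33.7 MPa, (b) SF = 4.748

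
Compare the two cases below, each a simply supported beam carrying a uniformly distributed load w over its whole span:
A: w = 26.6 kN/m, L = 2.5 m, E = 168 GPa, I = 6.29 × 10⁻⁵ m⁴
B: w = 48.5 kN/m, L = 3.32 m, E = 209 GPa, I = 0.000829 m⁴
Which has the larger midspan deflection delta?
Model: a simply supported beam carrying a uniformly distributed load w over its whole span, so delta = (5·w·L^4) / (384·E·I) (SI units).
  A: delta = (5 × 26600 × 2.5^4) / (384 × (1.68 × 10¹¹) × (6.29 × 10⁻⁵)) = 0.00128 m = 1.28 mm
  B: delta = (5 × 48500 × 3.32^4) / (384 × (2.09 × 10¹¹) × 0.000829) = 0.0004428 m = 0.4428 mm
1.28 mm > 0.4428 mm, so A is larger.
Final answer: A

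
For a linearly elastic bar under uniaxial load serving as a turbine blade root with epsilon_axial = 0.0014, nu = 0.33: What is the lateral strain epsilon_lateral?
Model: a linearly elastic bar under uniaxial load, so epsilon_lateral = -nu·epsilon_axial.
Substitute:
  epsilon_lateral = -(0.33 × 0.0014)
  epsilon_lateral = -0.000462
Final answer: epsilon_lateral = -0.000462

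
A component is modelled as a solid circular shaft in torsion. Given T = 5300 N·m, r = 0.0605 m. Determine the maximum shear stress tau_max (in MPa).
Model: a solid circular shaft in torsion, so tau_max = (2·T) / (π·r^3).
Substitute:
  tau_max = (2 × 5300) / (π × 0.0605^3)
  tau_max = 1.524 × 10⁷ Pa
Convert: tau_max = 1.524 × 10⁷ Pa = 15.24 MPa
Final answer: tau_max = 15.24 MPa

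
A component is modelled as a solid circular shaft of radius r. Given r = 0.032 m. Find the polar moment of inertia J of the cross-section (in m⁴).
Model: a solid circular shaft of radius r, so J = (π·r^4) / 2.
Substitute:
  J = (π × 0.032^4) / 2
  J = 1.647 × 10⁻⁶ m⁴
Final answer: J = 1.647 × 10⁻⁶ m⁴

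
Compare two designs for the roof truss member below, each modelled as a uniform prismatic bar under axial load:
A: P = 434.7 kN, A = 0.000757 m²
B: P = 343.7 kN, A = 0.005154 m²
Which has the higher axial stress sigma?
Model: a uniform prismatic bar under axial load, so sigma = P / A (SI units).
  A: sigma = 434700 / 0.000757 = 5.742 × 10⁸ Pa = 574.2 MPa
  B: sigma = 343700 / 0.005154 = 6.669 × 10⁷ Pa = 66.69 MPa
574.2 MPa > 66.69 MPa, so A is larger.
Final answer: A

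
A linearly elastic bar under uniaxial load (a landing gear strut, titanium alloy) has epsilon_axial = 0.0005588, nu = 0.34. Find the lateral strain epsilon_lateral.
Model: a linearly elastic bar under uniaxial load, so epsilon_lateral = -nu·epsilon_axial.
Substitute:
  epsilon_lateral = -(0.34 × 0.0005588)
  epsilon_lateral = -0.00019
Final answer: epsilon_lateral = -0.00019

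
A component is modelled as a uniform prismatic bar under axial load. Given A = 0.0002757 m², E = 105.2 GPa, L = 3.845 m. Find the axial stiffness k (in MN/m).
Model: a uniform prismatic bar under axial load, so k = (A·E) / L.
Convert to SI units:
  E = 105.2 GPa = 1.052 × 10¹¹ Pa
Substitute:
  k = (0.0002757 × (1.052 × 10¹¹)) / 3.845
  k = 7.543 × 10⁶ N/m
Convert: k = 7.543 × 10⁶ N/m = 7.543 MN/m
Final answer: k = 7.543 MN/m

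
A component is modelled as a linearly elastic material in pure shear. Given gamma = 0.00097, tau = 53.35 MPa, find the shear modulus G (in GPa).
Model: a linearly elastic material in pure shear, so tau = G·gamma.
Solve for G: G = tau / gamma.
Convert to SI units:
  tau = 53.35 MPa = 5.335 × 10⁷ Pa
Substitute:
  G = (5.335 × 10⁷) / 0.00097
  G = 5.5 × 10¹⁰ Pa
Convert: G = 5.5 × 10¹⁰ Pa = 55 GPa
Final answer: G = 55 GPa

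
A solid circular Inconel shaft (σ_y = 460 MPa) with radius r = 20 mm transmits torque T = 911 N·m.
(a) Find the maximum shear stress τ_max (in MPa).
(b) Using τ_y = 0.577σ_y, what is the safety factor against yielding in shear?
(a) For a solid circular shaft, τ_max = T·r/J with J = π·r^4/2, i.e. τ_max = 2·T / (π·r^3). Convert r = 20 mm = 0.02 m.
  τ_max = (2 × 911) / (π × 0.02^3) = 7.25 × 10⁷ Pa = 72.5 MPa
(b) τ_y = 0.577 × 460 = 265.42 MPa
  SF = τ_y/τ_max = 265.42 / 72.5 = 3.661
Final answer: (a) τ_max = 72.5 MPa, (b) SF = 3.661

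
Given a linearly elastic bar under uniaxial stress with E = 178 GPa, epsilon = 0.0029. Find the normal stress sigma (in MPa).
Model: a linearly elastic bar under uniaxial stress, so sigma = E·epsilon.
Convert to SI units:
  E = 178 GPa = 1.78 × 10¹¹ Pa
Substitute:
  sigma = (1.78 × 10¹¹) × 0.0029
  sigma = 5.162 × 10⁸ Pa
Convert: sigma = 5.162 × 10⁸ Pa = 516.2 MPa
Final answer: sigma = 516.2 MPa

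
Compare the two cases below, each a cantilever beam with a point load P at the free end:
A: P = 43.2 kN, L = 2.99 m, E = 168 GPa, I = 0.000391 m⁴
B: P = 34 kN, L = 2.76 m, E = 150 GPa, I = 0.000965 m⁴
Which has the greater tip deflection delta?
Model: a cantilever beam with a point load P at the free end, so delta = (P·L^3) / (3·E·I) (SI units).
  A: delta = (43200 × 2.99^3) / (3 × (1.68 × 10¹¹) × 0.000391) = 0.00586 m = 5.86 mm
  B: delta = (34000 × 2.76^3) / (3 × (1.5 × 10¹¹) × 0.000965) = 0.001646 m = 1.646 mm
5.86 mm > 1.646 mm, so A is larger.
Final answer: A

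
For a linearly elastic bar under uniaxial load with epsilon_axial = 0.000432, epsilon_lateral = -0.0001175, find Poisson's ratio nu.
Model: a linearly elastic bar under uniaxial load, so epsilon_lateral = -nu·epsilon_axial.
Solve for nu: nu = -epsilon_lateral / epsilon_axial.
Substitute:
  nu = -(-0.0001175) / 0.000432
  nu = 0.272
Final answer: nu = 0.272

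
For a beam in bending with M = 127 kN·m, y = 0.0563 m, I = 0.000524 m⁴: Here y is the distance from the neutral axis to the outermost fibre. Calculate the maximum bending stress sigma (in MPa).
Model: a beam in bending, so sigma = (M·y) / I.
Convert to SI units:
  M = 127 kN·m = 127000 N·m
Substitute:
  sigma = (127000 × 0.0563) / 0.000524
  sigma = 1.365 × 10⁷ Pa
Convert: sigma = 1.365 × 10⁷ Pa = 13.65 MPa
Final answer: sigma = 13.65 MPa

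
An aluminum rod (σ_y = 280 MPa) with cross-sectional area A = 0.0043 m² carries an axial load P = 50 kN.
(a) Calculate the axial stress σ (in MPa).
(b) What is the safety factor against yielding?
(a) Axial stress σ = P/A. Convert P = 50 kN = 50000 N.
  σ = 50000 / 0.0043 = 1.163 × 10⁷ Pa = 11.63 MPa
(b) Safety factor SF = σ_y/σ = 280 / 11.63 = 24.08
Final answer: (a) σ = 11.63 MPa, (b) SF = 24.08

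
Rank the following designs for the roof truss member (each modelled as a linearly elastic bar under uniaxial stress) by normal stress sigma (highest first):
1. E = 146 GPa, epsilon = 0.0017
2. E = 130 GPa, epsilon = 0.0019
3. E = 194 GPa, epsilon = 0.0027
Model: a linearly elastic bar under uniaxial stress, so sigma = E·epsilon (SI units).
  Case 1: sigma = (1.46 × 10¹¹) × 0.0017 = 2.482 × 10⁸ Pa = 248.2 MPa
  Case 2: sigma = (1.3 × 10¹¹) × 0.0019 = 2.47 × 10⁸ Pa = 247 MPa
  Case 3: sigma = (1.94 × 10¹¹) × 0.0027 = 5.238 × 10⁸ Pa = 523.8 MPa
Ordering: 523.8 MPa (case 3) > 248.2 MPa (case 1) > 247 MPa (case 2)
Final answer: 3, 1, 2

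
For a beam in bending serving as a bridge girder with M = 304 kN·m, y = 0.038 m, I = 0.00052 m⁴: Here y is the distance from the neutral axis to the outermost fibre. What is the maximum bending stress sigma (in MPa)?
Model: a beam in bending, so sigma = (M·y) / I.
Convert to SI units:
  M = 304 kN·m = 304000 N·m
Substitute:
  sigma = (304000 × 0.038) / 0.00052
  sigma = 2.222 × 10⁷ Pa
Convert: sigma = 2.222 × 10⁷ Pa = 22.22 MPa
Final answer: sigma = 22.22 MPa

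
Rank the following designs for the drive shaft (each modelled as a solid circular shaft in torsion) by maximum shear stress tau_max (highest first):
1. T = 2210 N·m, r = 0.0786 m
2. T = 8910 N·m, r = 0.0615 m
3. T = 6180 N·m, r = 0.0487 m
Model: a solid circular shaft in torsion, so tau_max = (2·T) / (π·r^3) (SI units).
  Case 1: tau_max = (2 × 2210) / (π × 0.0786^3) = 2.897 × 10⁶ Pa = 2.897 MPa
  Case 2: tau_max = (2 × 8910) / (π × 0.0615^3) = 2.439 × 10⁷ Pa = 24.39 MPa
  Case 3: tau_max = (2 × 6180) / (π × 0.0487^3) = 3.406 × 10⁷ Pa = 34.06 MPa
Ordering: 34.06 MPa (case 3) > 24.39 MPa (case 2) > 2.897 MPa (case 1)
Final answer: 3, 2, 1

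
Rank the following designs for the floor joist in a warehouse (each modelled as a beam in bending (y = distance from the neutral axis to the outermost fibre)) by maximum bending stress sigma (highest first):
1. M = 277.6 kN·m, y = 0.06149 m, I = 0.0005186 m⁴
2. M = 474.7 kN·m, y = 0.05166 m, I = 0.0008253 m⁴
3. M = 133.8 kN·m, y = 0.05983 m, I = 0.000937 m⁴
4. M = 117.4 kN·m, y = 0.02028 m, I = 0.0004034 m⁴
Model: a beam in bending (y = distance from the neutral axis to the outermost fibre), so sigma = (M·y) / I (SI units).
  Case 1: sigma = (277600 × 0.06149) / 0.0005186 = 3.291 × 10⁷ Pa = 32.91 MPa
  Case 2: sigma = (474700 × 0.05166) / 0.0008253 = 2.971 × 10⁷ Pa = 29.71 MPa
  Case 3: sigma = (133800 × 0.05983) / 0.000937 = 8.543 × 10⁶ Pa = 8.543 MPa
  Case 4: sigma = (117400 × 0.02028) / 0.0004034 = 5.902 × 10⁶ Pa = 5.902 MPa
Ordering: 32.91 MPa (case 1) > 29.71 MPa (case 2) > 8.543 MPa (case 3) > 5.902 MPa (case 4)
Final answer: 1, 2, 3, 4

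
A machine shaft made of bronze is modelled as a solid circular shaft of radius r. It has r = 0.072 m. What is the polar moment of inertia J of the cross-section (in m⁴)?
Model: a solid circular shaft of radius r, so J = (π·r^4) / 2.
Substitute:
  J = (π × 0.072^4) / 2
  J = 4.221 × 10⁻⁵ m⁴
Final answer: J = 4.221 × 10⁻⁵ m⁴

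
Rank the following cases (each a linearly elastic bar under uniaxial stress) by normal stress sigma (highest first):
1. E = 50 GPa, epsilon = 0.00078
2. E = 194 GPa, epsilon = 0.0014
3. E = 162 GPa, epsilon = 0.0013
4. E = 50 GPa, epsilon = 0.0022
Model: a linearly elastic bar under uniaxial stress, so sigma = E·epsilon (SI units).
  Case 1: sigma = (5 × 10¹⁰) × 0.00078 = 3.9 × 10⁷ Pa = 39 MPa
  Case 2: sigma = (1.94 × 10¹¹) × 0.0014 = 2.716 × 10⁸ Pa = 271.6 MPa
  Case 3: sigma = (1.62 × 10¹¹) × 0.0013 = 2.106 × 10⁸ Pa = 210.6 MPa
  Case 4: sigma = (5 × 10¹⁰) × 0.0022 = 1.1 × 10⁸ Pa = 110 MPa
Ordering: 271.6 MPa (case 2) > 210.6 MPa (case 3) > 110 MPa (case 4) > 39 MPa (case 1)
Final answer: 2, 3, 4, 1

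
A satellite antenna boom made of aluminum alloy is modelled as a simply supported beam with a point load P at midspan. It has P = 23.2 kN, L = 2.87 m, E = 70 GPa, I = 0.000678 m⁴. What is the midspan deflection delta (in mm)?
Model: a simply supported beam with a point load P at midspan, so delta = (P·L^3) / (48·E·I).
Convert to SI units:
  P = 23.2 kN = 23200 N
  E = 70 GPa = 7 × 10¹⁰ Pa
Substitute:
  delta = (23200 × 2.87^3) / (48 × (7 × 10¹⁰) × 0.000678)
  delta = 0.0002407 m
Convert: delta = 0.0002407 m = 0.2407 mm
Final answer: delta = 0.2407 mm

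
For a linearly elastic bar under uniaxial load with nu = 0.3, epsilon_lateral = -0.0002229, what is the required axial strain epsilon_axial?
Model: a linearly elastic bar under uniaxial load, so epsilon_lateral = -nu·epsilon_axial.
Solve for epsilon_axial: epsilon_axial = -epsilon_lateral / nu.
Substitute:
  epsilon_axial = -(-0.0002229) / 0.3
  epsilon_axial = 0.000743
Final answer: epsilon_axial = 0.000743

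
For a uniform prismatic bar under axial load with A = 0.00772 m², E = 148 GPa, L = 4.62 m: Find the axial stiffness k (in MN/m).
Model: a uniform prismatic bar under axial load, so k = (A·E) / L.
Convert to SI units:
  E = 148 GPa = 1.48 × 10¹¹ Pa
Substitute:
  k = (0.00772 × (1.48 × 10¹¹)) / 4.62
  k = 2.473 × 10⁸ N/m
Convert: k = 2.473 × 10⁸ N/m = 247.3 MN/m
Final answer: k = 247.3 MN/m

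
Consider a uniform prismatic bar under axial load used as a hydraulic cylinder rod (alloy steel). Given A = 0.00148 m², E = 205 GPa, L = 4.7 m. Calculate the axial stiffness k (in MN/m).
Model: a uniform prismatic bar under axial load, so k = (A·E) / L.
Convert to SI units:
  E = 205 GPa = 2.05 × 10¹¹ Pa
Substitute:
  k = (0.00148 × (2.05 × 10¹¹)) / 4.7
  k = 6.455 × 10⁷ N/m
Convert: k = 6.455 × 10⁷ N/m = 64.55 MN/m
Final answer: k = 64.55 MN/m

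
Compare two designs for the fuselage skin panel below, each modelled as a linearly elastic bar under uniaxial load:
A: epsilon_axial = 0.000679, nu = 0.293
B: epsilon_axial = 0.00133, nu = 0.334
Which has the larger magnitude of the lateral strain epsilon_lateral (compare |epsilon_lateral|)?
Model: a linearly elastic bar under uniaxial load, so epsilon_lateral = -nu·epsilon_axial (SI units).
  A: epsilon_lateral = -(0.293 × 0.000679) = -0.0001989
  B: epsilon_lateral = -(0.334 × 0.00133) = -0.0004442
|epsilon_lateral|: A = 0.0001989, B = 0.0004442, so B is larger in magnitude.
Final answer: B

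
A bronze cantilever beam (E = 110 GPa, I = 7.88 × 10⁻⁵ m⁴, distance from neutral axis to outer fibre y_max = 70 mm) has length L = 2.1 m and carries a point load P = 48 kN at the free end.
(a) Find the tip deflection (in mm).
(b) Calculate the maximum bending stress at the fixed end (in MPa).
(a) Tip deflection of a cantilever with an end point load: δ = P·L^3 / (3·E·I). Convert P = 48 kN = 48000 N, E = 110 GPa = 1.1 × 10¹¹ Pa.
  δ = (48000 × 2.1^3) / (3 × (1.1 × 10¹¹) × (7.88 × 10⁻⁵)) = 0.01709 m = 17.09 mm
(b) Maximum bending moment at the fixed end: M = P·L = 48000 × 2.1 = 100800 N·m. Convert y_max = 70 mm = 0.07 m.
  σ = M·y_max / I = (100800 × 0.07) / (7.88 × 10⁻⁵) = 8.954 × 10⁷ Pa = 89.54 MPa
Final answer: (a) δ = 17.09 mm, (b) σ = 89.54 MPa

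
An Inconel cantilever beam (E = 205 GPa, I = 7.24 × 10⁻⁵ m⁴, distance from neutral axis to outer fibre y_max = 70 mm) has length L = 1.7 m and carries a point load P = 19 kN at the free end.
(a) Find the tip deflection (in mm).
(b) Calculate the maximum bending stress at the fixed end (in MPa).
(a) Tip deflection of a cantilever with an end point load: δ = P·L^3 / (3·E·I). Convert P = 19 kN = 19000 N, E = 205 GPa = 2.05 × 10¹¹ Pa.
  δ = (19000 × 1.7^3) / (3 × (2.05 × 10¹¹) × (7.24 × 10⁻⁵)) = 0.002096 m = 2.096 mm
(b) Maximum bending moment at the fixed end: M = P·L = 19000 × 1.7 = 32300 N·m. Convert y_max = 70 mm = 0.07 m.
  σ = M·y_max / I = (32300 × 0.07) / (7.24 × 10⁻⁵) = 3.123 × 10⁷ Pa = 31.23 MPa
Final answer: (a) δ = 2.096 mm, (b) σ = 31.23 MPa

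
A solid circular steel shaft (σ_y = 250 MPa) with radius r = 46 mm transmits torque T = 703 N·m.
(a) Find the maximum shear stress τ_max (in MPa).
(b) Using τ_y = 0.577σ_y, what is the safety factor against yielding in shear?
(a) For a solid circular shaft, τ_max = T·r/J with J = π·r^4/2, i.e. τ_max = 2·T / (π·r^3). Convert r = 46 mm = 0.046 m.
  τ_max = (2 × 703) / (π × 0.046^3) = 4.598 × 10⁶ Pa = 4.598 MPa
(b) τ_y = 0.577 × 250 = 144.25 MPa
  SF = τ_y/τ_max = 144.25 / 4.598 = 31.37
Final answer: (a) τ_max = 4.598 MPa, (b) SF = 31.37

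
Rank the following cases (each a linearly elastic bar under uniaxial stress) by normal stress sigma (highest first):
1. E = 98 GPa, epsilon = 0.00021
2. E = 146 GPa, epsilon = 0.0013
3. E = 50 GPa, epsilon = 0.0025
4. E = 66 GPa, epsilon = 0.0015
Model: a linearly elastic bar under uniaxial stress, so sigma = E·epsilon (SI units).
  Case 1: sigma = (9.8 × 10¹⁰) × 0.00021 = 2.058 × 10⁷ Pa = 20.58 MPa
  Case 2: sigma = (1.46 × 10¹¹) × 0.0013 = 1.898 × 10⁸ Pa = 189.8 MPa
  Case 3: sigma = (5 × 10¹⁰) × 0.0025 = 1.25 × 10⁸ Pa = 125 MPa
  Case 4: sigma = (6.6 × 10¹⁰) × 0.0015 = 9.9 × 10⁷ Pa = 99 MPa
Ordering: 189.8 MPa (case 2) > 125 MPa (case 3) > 99 MPa (case 4) > 20.58 MPa (case 1)
Final answer: 2, 3, 4, 1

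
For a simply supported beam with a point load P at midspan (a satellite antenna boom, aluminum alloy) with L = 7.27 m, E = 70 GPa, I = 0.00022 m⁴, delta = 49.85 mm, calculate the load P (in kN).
Model: a simply supported beam with a point load P at midspan, so delta = (P·L^3) / (48·E·I).
Solve for P: P = (48·delta·E·I) / L^3.
Convert to SI units:
  E = 70 GPa = 7 × 10¹⁰ Pa
  delta = 49.85 mm = 0.04985 m
Substitute:
  P = (48 × 0.04985 × (7 × 10¹⁰) × 0.00022) / 7.27^3
  P = 95900 N
Convert: P = 95900 N = 95.9 kN
Final answer: P = 95.9 kN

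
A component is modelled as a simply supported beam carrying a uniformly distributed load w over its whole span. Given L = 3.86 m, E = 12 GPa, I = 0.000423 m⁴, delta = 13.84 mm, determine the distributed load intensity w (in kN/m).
Model: a simply supported beam carrying a uniformly distributed load w over its whole span, so delta = (5·w·L^4) / (384·E·I).
Solve for w: w = (384·delta·E·I) / (5·L^4).
Convert to SI units:
  E = 12 GPa = 1.2 × 10¹⁰ Pa
  delta = 13.84 mm = 0.01384 m
Substitute:
  w = (384 × 0.01384 × (1.2 × 10¹⁰) × 0.000423) / (5 × 3.86^4)
  w = 24300 N/m
Convert: w = 24300 N/m = 24.3 kN/m
Final answer: w = 24.3 kN/m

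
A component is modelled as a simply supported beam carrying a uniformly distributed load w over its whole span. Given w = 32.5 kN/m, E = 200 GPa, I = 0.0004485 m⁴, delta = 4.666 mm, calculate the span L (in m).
Model: a simply supported beam carrying a uniformly distributed load w over its whole span, so delta = (5·w·L^4) / (384·E·I).
Solve for L: L = ((384·delta·E·I) / (5·w))^(1/4).
Convert to SI units:
  w = 32.5 kN/m = 32500 N/m
  E = 200 GPa = 2 × 10¹¹ Pa
  delta = 4.666 mm = 0.004666 m
Substitute:
  L = ((384 × 0.004666 × (2 × 10¹¹) × 0.0004485) / (5 × 32500))^(1/4)
  L = 5.608 m
Final answer: L = 5.608 m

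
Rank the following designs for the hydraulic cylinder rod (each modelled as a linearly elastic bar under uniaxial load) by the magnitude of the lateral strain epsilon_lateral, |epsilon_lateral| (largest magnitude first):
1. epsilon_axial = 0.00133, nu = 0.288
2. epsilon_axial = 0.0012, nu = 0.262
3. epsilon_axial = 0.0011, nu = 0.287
Model: a linearly elastic bar under uniaxial load, so epsilon_lateral = -nu·epsilon_axial (SI units).
  Case 1: epsilon_lateral = -(0.288 × 0.00133) = -0.000383
  Case 2: epsilon_lateral = -(0.262 × 0.0012) = -0.0003144
  Case 3: epsilon_lateral = -(0.287 × 0.0011) = -0.0003157
Ordering by |epsilon_lateral|: 0.000383 (case 1) > 0.0003157 (case 3) > 0.0003144 (case 2)
Final answer: 1, 3, 2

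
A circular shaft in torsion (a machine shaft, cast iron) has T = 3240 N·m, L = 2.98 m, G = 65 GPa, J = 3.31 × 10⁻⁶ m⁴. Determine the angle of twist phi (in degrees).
Model: a circular shaft in torsion, so phi = (T·L) / (G·J).
Convert to SI units:
  G = 65 GPa = 6.5 × 10¹⁰ Pa
Substitute:
  phi = (3240 × 2.98) / ((6.5 × 10¹⁰) × (3.31 × 10⁻⁶))
  phi = 0.04488 rad
Convert to degrees: phi = 0.04488 × 180/π = 2.571°
Final answer: phi = 2.571°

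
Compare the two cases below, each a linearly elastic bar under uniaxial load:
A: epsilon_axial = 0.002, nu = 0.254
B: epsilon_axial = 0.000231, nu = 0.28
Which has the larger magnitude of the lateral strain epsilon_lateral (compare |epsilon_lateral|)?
Model: a linearly elastic bar under uniaxial load, so epsilon_lateral = -nu·epsilon_axial (SI units).
  A: epsilon_lateral = -(0.254 × 0.002) = -0.000508
  B: epsilon_lateral = -(0.28 × 0.000231) = -6.468 × 10⁻⁵
|epsilon_lateral|: A = 0.000508, B = 6.468 × 10⁻⁵, so A is larger in magnitude.
Final answer: A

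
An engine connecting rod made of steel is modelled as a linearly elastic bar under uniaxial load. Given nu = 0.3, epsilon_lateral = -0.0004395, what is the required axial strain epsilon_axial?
Model: a linearly elastic bar under uniaxial load, so epsilon_lateral = -nu·epsilon_axial.
Solve for epsilon_axial: epsilon_axial = -epsilon_lateral / nu.
Substitute:
  epsilon_axial = -(-0.0004395) / 0.3
  epsilon_axial = 0.001465
Final answer: epsilon_axial = 0.001465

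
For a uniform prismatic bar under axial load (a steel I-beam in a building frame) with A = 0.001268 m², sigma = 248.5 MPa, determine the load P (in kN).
Model: a uniform prismatic bar under axial load, so sigma = P / A.
Solve for P: P = sigma·A.
Convert to SI units:
  sigma = 248.5 MPa = 2.485 × 10⁸ Pa
Substitute:
  P = (2.485 × 10⁸) × 0.001268
  P = 315100 N
Convert: P = 315100 N = 315.1 kN
Final answer: P = 315.1 kN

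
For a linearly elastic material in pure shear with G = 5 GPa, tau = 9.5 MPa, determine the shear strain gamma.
Model: a linearly elastic material in pure shear, so tau = G·gamma.
Solve for gamma: gamma = tau / G.
Convert to SI units:
  G = 5 GPa = 5 × 10⁹ Pa
  tau = 9.5 MPa = 9.5 × 10⁶ Pa
Substitute:
  gamma = (9.5 × 10⁶) / (5 × 10⁹)
  gamma = 0.0019
Final answer: gamma = 0.0019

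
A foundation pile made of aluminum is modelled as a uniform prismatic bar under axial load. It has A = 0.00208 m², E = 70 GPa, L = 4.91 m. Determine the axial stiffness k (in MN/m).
Model: a uniform prismatic bar under axial load, so k = (A·E) / L.
Convert to SI units:
  E = 70 GPa = 7 × 10¹⁰ Pa
Substitute:
  k = (0.00208 × (7 × 10¹⁰)) / 4.91
  k = 2.965 × 10⁷ N/m
Convert: k = 2.965 × 10⁷ N/m = 29.65 MN/m
Final answer: k = 29.65 MN/m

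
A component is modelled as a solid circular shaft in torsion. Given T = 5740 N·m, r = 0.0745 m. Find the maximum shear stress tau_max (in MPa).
Model: a solid circular shaft in torsion, so tau_max = (2·T) / (π·r^3).
Substitute:
  tau_max = (2 × 5740) / (π × 0.0745^3)
  tau_max = 8.837 × 10⁶ Pa
Convert: tau_max = 8.837 × 10⁶ Pa = 8.837 MPa
Final answer: tau_max = 8.837 MPa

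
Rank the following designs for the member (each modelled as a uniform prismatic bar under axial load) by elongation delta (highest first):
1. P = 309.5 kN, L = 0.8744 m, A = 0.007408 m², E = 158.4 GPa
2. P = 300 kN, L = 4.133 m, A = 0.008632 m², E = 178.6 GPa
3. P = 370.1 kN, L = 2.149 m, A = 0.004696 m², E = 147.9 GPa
Model: a uniform prismatic bar under axial load, so delta = (P·L) / (A·E) (SI units).
  Case 1: delta = (309500 × 0.8744) / (0.007408 × (1.584 × 10¹¹)) = 0.0002306 m = 0.2306 mm
  Case 2: delta = (300000 × 4.133) / (0.008632 × (1.786 × 10¹¹)) = 0.0008043 m = 0.8043 mm
  Case 3: delta = (370100 × 2.149) / (0.004696 × (1.479 × 10¹¹)) = 0.001145 m = 1.145 mm
Ordering: 1.145 mm (case 3) > 0.8043 mm (case 2) > 0.2306 mm (case 1)
Final answer: 3, 2, 1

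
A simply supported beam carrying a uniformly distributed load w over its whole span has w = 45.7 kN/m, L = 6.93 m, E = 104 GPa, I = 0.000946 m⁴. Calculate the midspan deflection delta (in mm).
Model: a simply supported beam carrying a uniformly distributed load w over its whole span, so delta = (5·w·L^4) / (384·E·I).
Convert to SI units:
  w = 45.7 kN/m = 45700 N/m
  E = 104 GPa = 1.04 × 10¹¹ Pa
Substitute:
  delta = (5 × 45700 × 6.93^4) / (384 × (1.04 × 10¹¹) × 0.000946)
  delta = 0.01395 m
Convert: delta = 0.01395 m = 13.95 mm
Final answer: delta = 13.95 mm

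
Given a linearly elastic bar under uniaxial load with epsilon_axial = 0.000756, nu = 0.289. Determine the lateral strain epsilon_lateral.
Model: a linearly elastic bar under uniaxial load, so epsilon_lateral = -nu·epsilon_axial.
Substitute:
  epsilon_lateral = -(0.289 × 0.000756)
  epsilon_lateral = -0.0002185
Final answer: epsilon_lateral = -0.0002185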